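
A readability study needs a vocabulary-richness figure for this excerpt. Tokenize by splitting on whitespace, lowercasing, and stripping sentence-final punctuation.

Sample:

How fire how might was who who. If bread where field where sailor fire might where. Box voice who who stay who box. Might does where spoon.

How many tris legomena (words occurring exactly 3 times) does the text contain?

1

Frequencies: who:5, where:4, might:3, how:2, fire:2, box:2, was:1, if:1, bread:1, field:1, sailor:1, voice:1, stay:1, does:1, spoon:1
Words with frequency 3: might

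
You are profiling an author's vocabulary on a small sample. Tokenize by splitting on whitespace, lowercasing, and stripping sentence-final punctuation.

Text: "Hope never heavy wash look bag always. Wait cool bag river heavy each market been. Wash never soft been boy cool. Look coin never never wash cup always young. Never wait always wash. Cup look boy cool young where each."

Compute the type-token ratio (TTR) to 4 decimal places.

0.4750

N = 40 tokens, V = 19 types.
TTR = V / N = 19 / 40 = 0.4750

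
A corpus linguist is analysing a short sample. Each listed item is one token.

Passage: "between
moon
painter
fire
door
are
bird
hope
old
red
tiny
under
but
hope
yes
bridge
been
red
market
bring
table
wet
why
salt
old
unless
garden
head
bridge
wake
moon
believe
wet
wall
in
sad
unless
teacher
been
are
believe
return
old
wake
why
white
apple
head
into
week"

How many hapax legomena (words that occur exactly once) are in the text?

23

Frequencies: old:3, moon:2, are:2, hope:2, red:2, bridge:2, been:2, wet:2, why:2, unless:2, head:2, wake:2, believe:2, between:1, painter:1, fire:1, door:1, bird:1, tiny:1, under:1, … (16 more, each freq 1)
Hapax (freq=1): apple, between, bird, bring, but, door, fire, garden, in, into, market, painter, return, sad, salt, table, teacher, tiny, under, wall, week, white, yes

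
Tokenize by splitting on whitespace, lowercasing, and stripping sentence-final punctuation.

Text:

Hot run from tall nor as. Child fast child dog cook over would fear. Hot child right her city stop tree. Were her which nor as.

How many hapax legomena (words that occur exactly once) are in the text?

15

Frequencies: child:3, hot:2, nor:2, as:2, her:2, run:1, from:1, tall:1, fast:1, dog:1, cook:1, over:1, would:1, fear:1, right:1, city:1, stop:1, tree:1, were:1, which:1
Hapax (freq=1): city, cook, dog, fast, fear, from, over, right, run, stop, tall, tree, were, which, would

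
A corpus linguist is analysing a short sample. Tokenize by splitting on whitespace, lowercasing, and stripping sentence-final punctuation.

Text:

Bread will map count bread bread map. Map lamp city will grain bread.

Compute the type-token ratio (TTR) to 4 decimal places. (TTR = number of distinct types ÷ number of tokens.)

N = 13 tokens, V = 7 types.
TTR = V / N = 7 / 13 = 0.5385

0.5385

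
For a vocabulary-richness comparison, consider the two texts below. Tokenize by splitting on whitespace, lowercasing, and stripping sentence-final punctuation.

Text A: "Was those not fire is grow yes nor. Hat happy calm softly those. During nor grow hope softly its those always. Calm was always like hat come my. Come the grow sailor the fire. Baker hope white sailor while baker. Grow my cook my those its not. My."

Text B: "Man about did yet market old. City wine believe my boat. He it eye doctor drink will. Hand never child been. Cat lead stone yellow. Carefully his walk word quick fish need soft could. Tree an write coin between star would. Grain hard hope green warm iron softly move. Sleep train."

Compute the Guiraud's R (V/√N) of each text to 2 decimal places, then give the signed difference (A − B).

-3.53

A: V=25, N=48, R=3.61
B: V=51, N=51, R=7.14
Difference = 3.61 − 7.14 = -3.53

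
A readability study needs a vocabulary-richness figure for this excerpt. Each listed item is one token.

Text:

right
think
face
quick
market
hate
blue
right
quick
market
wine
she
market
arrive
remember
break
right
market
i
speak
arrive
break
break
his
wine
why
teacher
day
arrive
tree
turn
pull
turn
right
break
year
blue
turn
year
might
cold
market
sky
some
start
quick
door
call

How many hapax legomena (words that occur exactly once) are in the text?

20

Frequencies: market:5, right:4, break:4, quick:3, arrive:3, turn:3, blue:2, wine:2, year:2, think:1, face:1, hate:1, she:1, remember:1, i:1, speak:1, his:1, why:1, teacher:1, day:1, … (9 more, each freq 1)
Hapax (freq=1): call, cold, day, door, face, hate, his, i, might, pull, remember, she, sky, some, speak, start, teacher, think, tree, why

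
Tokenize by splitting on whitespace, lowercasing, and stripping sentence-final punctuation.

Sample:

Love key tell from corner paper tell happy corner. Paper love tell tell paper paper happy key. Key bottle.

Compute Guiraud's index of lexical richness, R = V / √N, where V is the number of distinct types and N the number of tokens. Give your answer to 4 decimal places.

1.8353

N = 19, V = 8.
√N = 4.358899
R = 8 / 4.358899 = 1.8353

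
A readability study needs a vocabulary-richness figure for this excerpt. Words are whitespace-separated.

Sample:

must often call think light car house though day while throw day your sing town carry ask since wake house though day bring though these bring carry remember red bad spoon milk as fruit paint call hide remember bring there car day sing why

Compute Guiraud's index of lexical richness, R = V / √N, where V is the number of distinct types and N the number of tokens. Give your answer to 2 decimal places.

N = 44, V = 31.
√N = 6.633250
R = 31 / 6.633250 = 4.67

4.67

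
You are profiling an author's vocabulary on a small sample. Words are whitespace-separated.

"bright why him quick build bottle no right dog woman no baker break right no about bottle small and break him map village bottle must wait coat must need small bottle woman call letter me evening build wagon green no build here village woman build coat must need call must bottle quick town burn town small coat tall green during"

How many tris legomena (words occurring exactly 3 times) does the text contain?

3

Frequencies: bottle:5, build:4, no:4, must:4, woman:3, small:3, coat:3, him:2, quick:2, right:2, break:2, village:2, need:2, call:2, green:2, town:2, bright:1, why:1, dog:1, baker:1, … (12 more, each freq 1)
Words with frequency 3: coat, small, woman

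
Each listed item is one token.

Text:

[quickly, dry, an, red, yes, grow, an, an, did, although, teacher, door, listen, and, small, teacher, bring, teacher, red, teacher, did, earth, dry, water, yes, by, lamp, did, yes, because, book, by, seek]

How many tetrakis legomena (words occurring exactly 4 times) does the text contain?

1

Frequencies: teacher:4, an:3, yes:3, did:3, dry:2, red:2, by:2, quickly:1, grow:1, although:1, door:1, listen:1, and:1, small:1, bring:1, earth:1, water:1, lamp:1, because:1, book:1, … (1 more, each freq 1)
Words with frequency 4: teacher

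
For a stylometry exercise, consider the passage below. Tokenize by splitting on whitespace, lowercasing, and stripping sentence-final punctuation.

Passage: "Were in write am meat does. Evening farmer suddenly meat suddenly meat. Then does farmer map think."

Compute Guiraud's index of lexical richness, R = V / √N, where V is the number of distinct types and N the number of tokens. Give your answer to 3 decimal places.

N = 17, V = 12.
√N = 4.123106
R = 12 / 4.123106 = 2.910

2.910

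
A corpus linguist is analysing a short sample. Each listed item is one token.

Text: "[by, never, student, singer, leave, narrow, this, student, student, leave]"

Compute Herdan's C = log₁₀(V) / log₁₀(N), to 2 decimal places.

N = 10, V = 7.
log₁₀(V) = 0.845098, log₁₀(N) = 1.000000
C = 0.845098 / 1.000000 = 0.85

0.85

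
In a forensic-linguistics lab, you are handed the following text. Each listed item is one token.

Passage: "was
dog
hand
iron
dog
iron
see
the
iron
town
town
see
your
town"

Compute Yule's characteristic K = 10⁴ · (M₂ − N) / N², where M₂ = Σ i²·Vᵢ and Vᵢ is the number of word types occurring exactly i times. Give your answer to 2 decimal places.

Frequencies: iron:3, town:3, dog:2, see:2, was:1, hand:1, the:1, your:1
N = 14. Frequency spectrum: V_1=4, V_2=2, V_3=2
M₂ = 1²·4 + 2²·2 + 3²·2 = 30
K = 10000 × (30 − 14) / 14² = 816.33

816.33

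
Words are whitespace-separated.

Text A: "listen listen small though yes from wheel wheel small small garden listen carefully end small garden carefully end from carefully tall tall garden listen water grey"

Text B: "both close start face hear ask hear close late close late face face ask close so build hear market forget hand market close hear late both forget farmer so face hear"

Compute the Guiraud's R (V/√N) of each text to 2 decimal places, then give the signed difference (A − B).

0.02

A: V=12, N=26, R=2.35
B: V=13, N=31, R=2.33
Difference = 2.35 − 2.33 = 0.02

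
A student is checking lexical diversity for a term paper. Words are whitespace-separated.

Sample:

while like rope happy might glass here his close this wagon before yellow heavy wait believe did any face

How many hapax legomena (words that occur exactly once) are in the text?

19

Frequencies: while:1, like:1, rope:1, happy:1, might:1, glass:1, here:1, his:1, close:1, this:1, wagon:1, before:1, yellow:1, heavy:1, wait:1, believe:1, did:1, any:1, face:1
Hapax (freq=1): any, before, believe, close, did, face, glass, happy, heavy, here, his, like, might, rope, this, wagon, wait, while, yellow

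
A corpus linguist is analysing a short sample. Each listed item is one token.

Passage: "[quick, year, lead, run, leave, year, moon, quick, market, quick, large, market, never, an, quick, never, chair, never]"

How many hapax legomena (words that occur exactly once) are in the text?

Frequencies: quick:4, never:3, year:2, market:2, lead:1, run:1, leave:1, moon:1, large:1, an:1, chair:1
Hapax (freq=1): an, chair, large, lead, leave, moon, run

7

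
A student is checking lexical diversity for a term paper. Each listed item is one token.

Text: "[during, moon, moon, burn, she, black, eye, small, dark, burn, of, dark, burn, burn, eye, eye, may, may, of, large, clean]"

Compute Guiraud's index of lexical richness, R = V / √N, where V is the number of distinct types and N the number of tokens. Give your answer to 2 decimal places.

N = 21, V = 12.
√N = 4.582576
R = 12 / 4.582576 = 2.62

2.62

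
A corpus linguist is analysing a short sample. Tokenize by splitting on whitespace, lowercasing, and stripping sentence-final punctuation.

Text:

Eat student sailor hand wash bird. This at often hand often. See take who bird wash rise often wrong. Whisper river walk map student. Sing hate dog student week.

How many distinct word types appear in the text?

Distinct types: {at, bird, dog, eat, hand, hate, map, often, rise, river, sailor, see, sing, student, take, this, walk, wash, week, whisper, who, wrong}
V = 22

22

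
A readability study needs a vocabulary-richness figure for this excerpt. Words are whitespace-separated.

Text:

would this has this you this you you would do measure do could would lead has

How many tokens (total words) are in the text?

Tokens: would, this, has, this, you, this, you, you, would, do, measure, do, could, would, lead, has
N = 16

16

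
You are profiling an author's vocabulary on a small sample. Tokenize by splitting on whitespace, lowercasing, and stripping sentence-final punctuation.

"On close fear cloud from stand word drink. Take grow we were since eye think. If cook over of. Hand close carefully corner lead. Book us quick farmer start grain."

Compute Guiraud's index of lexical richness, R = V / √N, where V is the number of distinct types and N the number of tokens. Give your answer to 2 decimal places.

N = 30, V = 29.
√N = 5.477226
R = 29 / 5.477226 = 5.29

5.29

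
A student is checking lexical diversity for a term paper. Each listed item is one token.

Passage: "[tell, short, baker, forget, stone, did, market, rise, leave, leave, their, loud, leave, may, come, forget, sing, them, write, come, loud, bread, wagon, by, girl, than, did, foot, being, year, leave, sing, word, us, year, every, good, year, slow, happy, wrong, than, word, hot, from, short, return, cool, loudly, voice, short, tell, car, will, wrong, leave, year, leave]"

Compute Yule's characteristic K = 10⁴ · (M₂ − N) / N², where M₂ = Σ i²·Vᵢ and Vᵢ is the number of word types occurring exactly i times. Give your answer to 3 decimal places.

Frequencies: leave:6, year:4, short:3, tell:2, forget:2, did:2, loud:2, come:2, sing:2, than:2, word:2, wrong:2, baker:1, stone:1, market:1, rise:1, their:1, may:1, them:1, write:1, … (19 more, each freq 1)
N = 58. Frequency spectrum: V_1=27, V_2=9, V_3=1, V_4=1, V_6=1
M₂ = 1²·27 + 2²·9 + 3²·1 + 4²·1 + 6²·1 = 124
K = 10000 × (124 − 58) / 58² = 196.195

196.195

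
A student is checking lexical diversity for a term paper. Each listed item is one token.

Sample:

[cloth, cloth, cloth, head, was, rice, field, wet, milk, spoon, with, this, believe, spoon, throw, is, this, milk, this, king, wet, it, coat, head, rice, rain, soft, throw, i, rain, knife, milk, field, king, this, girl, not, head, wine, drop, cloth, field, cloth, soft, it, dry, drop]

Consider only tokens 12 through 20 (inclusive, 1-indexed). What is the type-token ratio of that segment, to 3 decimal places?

0.778

Segment tokens 12–20: this, believe, spoon, throw, is, this, milk, this, king
Segment N = 9, segment V = 7.
TTR = 7 / 9 = 0.778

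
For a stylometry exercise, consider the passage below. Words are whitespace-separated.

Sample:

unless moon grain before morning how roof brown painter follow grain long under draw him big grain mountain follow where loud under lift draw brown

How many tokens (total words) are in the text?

25

Tokens: unless, moon, grain, before, morning, how, roof, brown, painter, follow, grain, long, under, draw, him, big, grain, mountain, follow, where, loud, under, lift, draw, brown
N = 25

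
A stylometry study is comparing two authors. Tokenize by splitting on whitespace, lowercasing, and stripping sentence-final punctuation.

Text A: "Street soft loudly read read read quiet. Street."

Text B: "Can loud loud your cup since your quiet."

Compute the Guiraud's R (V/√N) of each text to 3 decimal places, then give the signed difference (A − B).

A: V=5, N=8, R=1.768
B: V=6, N=8, R=2.121
Difference = 1.768 − 2.121 = -0.353

-0.353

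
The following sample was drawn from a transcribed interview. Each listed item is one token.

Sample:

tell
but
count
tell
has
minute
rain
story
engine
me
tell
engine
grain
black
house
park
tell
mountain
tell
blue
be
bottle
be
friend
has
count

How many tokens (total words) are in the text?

26

Tokens: tell, but, count, tell, has, minute, rain, story, engine, me, tell, engine, grain, black, house, park, tell, mountain, tell, blue, be, bottle, be, friend, has, count
N = 26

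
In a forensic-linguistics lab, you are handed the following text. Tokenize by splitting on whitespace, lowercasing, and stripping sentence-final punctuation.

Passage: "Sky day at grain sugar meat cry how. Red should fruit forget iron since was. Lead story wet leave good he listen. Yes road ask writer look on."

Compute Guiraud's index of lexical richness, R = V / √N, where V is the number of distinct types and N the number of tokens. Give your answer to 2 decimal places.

5.29

N = 28, V = 28.
√N = 5.291503
R = 28 / 5.291503 = 5.29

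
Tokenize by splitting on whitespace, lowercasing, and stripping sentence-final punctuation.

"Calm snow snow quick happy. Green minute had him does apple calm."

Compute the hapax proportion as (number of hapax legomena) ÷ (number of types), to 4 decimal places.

0.8000

Frequencies: calm:2, snow:2, quick:1, happy:1, green:1, minute:1, had:1, him:1, does:1, apple:1
Hapax count = 8; type count = 10.
Ratio = 8 / 10 = 0.8000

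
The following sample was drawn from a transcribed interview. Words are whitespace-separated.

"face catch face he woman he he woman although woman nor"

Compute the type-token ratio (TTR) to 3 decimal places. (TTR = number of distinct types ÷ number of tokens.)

N = 11 tokens, V = 6 types.
TTR = V / N = 6 / 11 = 0.545

0.545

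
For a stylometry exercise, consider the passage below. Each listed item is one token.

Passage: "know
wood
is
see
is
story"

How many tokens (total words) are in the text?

6

Tokens: know, wood, is, see, is, story
N = 6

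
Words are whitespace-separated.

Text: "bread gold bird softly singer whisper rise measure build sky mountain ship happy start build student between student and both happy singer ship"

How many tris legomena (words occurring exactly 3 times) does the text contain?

Frequencies: singer:2, build:2, ship:2, happy:2, student:2, bread:1, gold:1, bird:1, softly:1, whisper:1, rise:1, measure:1, sky:1, mountain:1, start:1, between:1, and:1, both:1
Words with frequency 3: (none)

0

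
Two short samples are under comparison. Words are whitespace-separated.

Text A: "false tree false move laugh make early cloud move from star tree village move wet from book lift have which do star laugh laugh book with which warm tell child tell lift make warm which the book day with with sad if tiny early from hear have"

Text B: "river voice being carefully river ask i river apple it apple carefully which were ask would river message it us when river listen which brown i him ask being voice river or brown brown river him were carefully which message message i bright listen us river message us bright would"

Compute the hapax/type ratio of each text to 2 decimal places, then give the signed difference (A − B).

0.31

A: hapax=11, V=26, ratio=0.42
B: hapax=2, V=19, ratio=0.11
Difference = 0.42 − 0.11 = 0.31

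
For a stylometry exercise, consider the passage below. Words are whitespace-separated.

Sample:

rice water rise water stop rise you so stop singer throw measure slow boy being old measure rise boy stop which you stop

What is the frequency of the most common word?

4

Frequencies: stop:4, rise:3, water:2, you:2, measure:2, boy:2, rice:1, so:1, singer:1, throw:1, slow:1, being:1, old:1, which:1
Most common: 'stop' with frequency 4.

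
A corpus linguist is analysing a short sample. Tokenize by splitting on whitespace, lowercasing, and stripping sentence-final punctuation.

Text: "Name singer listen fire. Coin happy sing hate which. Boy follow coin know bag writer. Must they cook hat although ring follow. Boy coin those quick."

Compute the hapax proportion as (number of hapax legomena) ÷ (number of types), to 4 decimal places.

0.8636

Frequencies: coin:3, boy:2, follow:2, name:1, singer:1, listen:1, fire:1, happy:1, sing:1, hate:1, which:1, know:1, bag:1, writer:1, must:1, they:1, cook:1, hat:1, although:1, ring:1, … (2 more, each freq 1)
Hapax count = 19; type count = 22.
Ratio = 19 / 22 = 0.8636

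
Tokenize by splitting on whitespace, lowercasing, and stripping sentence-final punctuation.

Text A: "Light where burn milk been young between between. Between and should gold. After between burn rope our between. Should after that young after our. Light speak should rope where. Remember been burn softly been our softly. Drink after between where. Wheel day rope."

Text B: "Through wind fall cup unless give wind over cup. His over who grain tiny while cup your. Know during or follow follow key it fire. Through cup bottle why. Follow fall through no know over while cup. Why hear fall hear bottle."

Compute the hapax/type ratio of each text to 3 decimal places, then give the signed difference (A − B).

A: hapax=9, V=20, ratio=0.450
B: hapax=13, V=24, ratio=0.542
Difference = 0.450 − 0.542 = -0.092

-0.092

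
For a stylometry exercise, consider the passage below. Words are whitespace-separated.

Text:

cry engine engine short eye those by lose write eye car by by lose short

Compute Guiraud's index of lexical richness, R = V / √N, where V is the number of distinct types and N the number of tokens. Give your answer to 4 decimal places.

N = 15, V = 9.
√N = 3.872983
R = 9 / 3.872983 = 2.3238

2.3238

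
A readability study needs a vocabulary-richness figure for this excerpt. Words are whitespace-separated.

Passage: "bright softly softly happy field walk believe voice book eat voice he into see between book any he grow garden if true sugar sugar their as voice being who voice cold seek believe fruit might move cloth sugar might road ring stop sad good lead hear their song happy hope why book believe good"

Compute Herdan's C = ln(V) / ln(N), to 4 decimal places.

N = 54, V = 39.
ln(V) = 3.663562, ln(N) = 3.988984
C = 3.663562 / 3.988984 = 0.9184

0.9184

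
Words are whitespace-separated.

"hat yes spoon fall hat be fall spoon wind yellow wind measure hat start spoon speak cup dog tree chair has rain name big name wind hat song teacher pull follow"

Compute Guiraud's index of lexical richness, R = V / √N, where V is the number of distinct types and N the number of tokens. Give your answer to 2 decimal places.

3.95

N = 31, V = 22.
√N = 5.567764
R = 22 / 5.567764 = 3.95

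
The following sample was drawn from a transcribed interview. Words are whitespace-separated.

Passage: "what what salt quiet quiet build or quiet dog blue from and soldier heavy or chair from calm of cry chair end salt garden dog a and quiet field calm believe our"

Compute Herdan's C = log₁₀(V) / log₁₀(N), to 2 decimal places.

0.88

N = 32, V = 21.
log₁₀(V) = 1.322219, log₁₀(N) = 1.505150
C = 1.322219 / 1.505150 = 0.88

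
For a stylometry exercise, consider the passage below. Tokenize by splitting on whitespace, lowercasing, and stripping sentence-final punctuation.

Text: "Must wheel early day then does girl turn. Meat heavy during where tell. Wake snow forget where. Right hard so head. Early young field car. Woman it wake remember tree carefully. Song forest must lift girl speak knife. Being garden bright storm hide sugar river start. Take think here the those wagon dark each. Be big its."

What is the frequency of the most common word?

Frequencies: must:2, early:2, girl:2, where:2, wake:2, wheel:1, day:1, then:1, does:1, turn:1, meat:1, heavy:1, during:1, tell:1, snow:1, forget:1, right:1, hard:1, so:1, head:1, … (32 more, each freq 1)
Most common: 'must' with frequency 2.

2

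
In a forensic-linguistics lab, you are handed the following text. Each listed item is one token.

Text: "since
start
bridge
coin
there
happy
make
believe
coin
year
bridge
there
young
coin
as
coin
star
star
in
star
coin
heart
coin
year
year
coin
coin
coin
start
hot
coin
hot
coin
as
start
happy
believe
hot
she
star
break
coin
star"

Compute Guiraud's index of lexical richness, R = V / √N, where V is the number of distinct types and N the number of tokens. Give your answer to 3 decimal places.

N = 43, V = 17.
√N = 6.557439
R = 17 / 6.557439 = 2.592

2.592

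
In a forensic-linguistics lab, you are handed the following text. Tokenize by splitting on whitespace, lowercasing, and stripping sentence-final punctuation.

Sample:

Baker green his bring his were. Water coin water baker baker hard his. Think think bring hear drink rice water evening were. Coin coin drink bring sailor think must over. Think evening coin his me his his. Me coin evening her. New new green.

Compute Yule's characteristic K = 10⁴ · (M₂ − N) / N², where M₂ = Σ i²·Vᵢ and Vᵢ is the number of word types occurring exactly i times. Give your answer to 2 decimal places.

495.87

Frequencies: his:6, coin:5, think:4, baker:3, bring:3, water:3, evening:3, green:2, were:2, drink:2, me:2, new:2, hard:1, hear:1, rice:1, sailor:1, must:1, over:1, her:1
N = 44. Frequency spectrum: V_1=7, V_2=5, V_3=4, V_4=1, V_5=1, V_6=1
M₂ = 1²·7 + 2²·5 + 3²·4 + 4²·1 + 5²·1 + 6²·1 = 140
K = 10000 × (140 − 44) / 44² = 495.87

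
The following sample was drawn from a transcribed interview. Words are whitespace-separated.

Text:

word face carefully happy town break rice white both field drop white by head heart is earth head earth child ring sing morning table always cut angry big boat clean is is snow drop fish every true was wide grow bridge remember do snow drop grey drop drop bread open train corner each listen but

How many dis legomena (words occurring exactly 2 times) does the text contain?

Frequencies: drop:5, is:3, white:2, head:2, earth:2, snow:2, word:1, face:1, carefully:1, happy:1, town:1, break:1, rice:1, both:1, field:1, by:1, heart:1, child:1, ring:1, sing:1, … (25 more, each freq 1)
Words with frequency 2: earth, head, snow, white

4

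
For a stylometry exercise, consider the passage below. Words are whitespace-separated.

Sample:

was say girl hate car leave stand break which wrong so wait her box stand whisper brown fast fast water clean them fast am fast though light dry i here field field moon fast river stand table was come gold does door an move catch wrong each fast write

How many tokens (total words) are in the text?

Tokens: was, say, girl, hate, car, leave, stand, break, which, wrong, so, wait, her, box, stand, whisper, brown, fast, fast, water, clean, them, fast, am, fast, though, light, dry, i, here, field, field, moon, fast, river, stand, table, was, come, gold, does, door, an, move, catch, wrong, each, fast, write
N = 49

49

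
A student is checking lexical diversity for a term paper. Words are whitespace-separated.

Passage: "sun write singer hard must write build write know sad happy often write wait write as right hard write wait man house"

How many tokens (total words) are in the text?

22

Tokens: sun, write, singer, hard, must, write, build, write, know, sad, happy, often, write, wait, write, as, right, hard, write, wait, man, house
N = 22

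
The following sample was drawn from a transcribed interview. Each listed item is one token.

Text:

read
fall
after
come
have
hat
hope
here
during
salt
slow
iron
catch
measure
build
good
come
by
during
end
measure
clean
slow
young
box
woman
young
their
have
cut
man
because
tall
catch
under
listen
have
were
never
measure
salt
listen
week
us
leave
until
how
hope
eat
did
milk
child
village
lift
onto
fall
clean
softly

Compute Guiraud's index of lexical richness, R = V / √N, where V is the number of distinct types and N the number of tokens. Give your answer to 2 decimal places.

5.78

N = 58, V = 44.
√N = 7.615773
R = 44 / 7.615773 = 5.78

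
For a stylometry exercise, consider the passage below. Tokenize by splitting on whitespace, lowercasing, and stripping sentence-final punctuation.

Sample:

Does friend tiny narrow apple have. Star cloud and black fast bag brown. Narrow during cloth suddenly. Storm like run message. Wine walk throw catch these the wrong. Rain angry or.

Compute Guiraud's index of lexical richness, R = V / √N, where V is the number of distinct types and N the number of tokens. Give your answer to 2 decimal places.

N = 31, V = 30.
√N = 5.567764
R = 30 / 5.567764 = 5.39

5.39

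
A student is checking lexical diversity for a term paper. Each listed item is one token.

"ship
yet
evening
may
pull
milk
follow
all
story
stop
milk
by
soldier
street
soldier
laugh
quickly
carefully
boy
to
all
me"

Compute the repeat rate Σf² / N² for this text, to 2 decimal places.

0.06

Frequencies: milk:2, all:2, soldier:2, ship:1, yet:1, evening:1, may:1, pull:1, follow:1, story:1, stop:1, by:1, street:1, laugh:1, quickly:1, carefully:1, boy:1, to:1, me:1
Σf² = 28; N² = 484
Repeat rate = 28 / 484 = 0.06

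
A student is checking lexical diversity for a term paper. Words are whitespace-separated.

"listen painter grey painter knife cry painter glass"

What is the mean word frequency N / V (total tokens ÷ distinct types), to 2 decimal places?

1.33

N = 8 tokens, V = 6 types.
Mean frequency = N / V = 8 / 6 = 1.33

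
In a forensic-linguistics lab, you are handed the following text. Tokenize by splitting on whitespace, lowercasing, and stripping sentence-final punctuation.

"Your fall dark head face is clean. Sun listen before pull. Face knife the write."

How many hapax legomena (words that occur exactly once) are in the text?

Frequencies: face:2, your:1, fall:1, dark:1, head:1, is:1, clean:1, sun:1, listen:1, before:1, pull:1, knife:1, the:1, write:1
Hapax (freq=1): before, clean, dark, fall, head, is, knife, listen, pull, sun, the, write, your

13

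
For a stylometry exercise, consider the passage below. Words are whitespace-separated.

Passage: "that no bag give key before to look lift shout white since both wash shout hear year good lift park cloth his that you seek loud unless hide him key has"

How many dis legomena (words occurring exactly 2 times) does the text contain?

4

Frequencies: that:2, key:2, lift:2, shout:2, no:1, bag:1, give:1, before:1, to:1, look:1, white:1, since:1, both:1, wash:1, hear:1, year:1, good:1, park:1, cloth:1, his:1, … (7 more, each freq 1)
Words with frequency 2: key, lift, shout, that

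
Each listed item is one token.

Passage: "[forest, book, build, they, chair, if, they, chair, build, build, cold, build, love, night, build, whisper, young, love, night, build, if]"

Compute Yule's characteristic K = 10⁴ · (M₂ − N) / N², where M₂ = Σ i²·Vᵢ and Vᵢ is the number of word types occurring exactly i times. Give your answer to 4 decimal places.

907.0295

Frequencies: build:6, they:2, chair:2, if:2, love:2, night:2, forest:1, book:1, cold:1, whisper:1, young:1
N = 21. Frequency spectrum: V_1=5, V_2=5, V_6=1
M₂ = 1²·5 + 2²·5 + 6²·1 = 61
K = 10000 × (61 − 21) / 21² = 907.0295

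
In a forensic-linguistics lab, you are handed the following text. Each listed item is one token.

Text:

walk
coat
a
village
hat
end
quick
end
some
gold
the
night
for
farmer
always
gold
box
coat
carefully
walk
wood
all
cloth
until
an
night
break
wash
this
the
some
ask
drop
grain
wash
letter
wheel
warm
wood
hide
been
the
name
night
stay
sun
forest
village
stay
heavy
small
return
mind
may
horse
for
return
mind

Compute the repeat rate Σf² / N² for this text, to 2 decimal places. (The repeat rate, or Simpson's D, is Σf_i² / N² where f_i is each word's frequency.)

0.03

Frequencies: the:3, night:3, walk:2, coat:2, village:2, end:2, some:2, gold:2, for:2, wood:2, wash:2, stay:2, return:2, mind:2, a:1, hat:1, quick:1, farmer:1, always:1, box:1, … (22 more, each freq 1)
Σf² = 94; N² = 3364
Repeat rate = 94 / 3364 = 0.03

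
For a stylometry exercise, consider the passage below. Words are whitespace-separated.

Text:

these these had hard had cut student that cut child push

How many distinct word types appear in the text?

8

Distinct types: {child, cut, had, hard, push, student, that, these}
V = 8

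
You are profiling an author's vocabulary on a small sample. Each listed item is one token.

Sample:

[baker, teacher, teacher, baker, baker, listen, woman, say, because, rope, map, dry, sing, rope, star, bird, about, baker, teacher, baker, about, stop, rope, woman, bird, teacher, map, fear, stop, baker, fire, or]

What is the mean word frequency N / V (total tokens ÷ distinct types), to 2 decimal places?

N = 32 tokens, V = 17 types.
Mean frequency = N / V = 32 / 17 = 1.88

1.88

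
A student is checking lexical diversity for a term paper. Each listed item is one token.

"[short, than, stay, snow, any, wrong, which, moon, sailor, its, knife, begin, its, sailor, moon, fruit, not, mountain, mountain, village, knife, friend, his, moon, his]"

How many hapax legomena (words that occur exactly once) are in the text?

12

Frequencies: moon:3, sailor:2, its:2, knife:2, mountain:2, his:2, short:1, than:1, stay:1, snow:1, any:1, wrong:1, which:1, begin:1, fruit:1, not:1, village:1, friend:1
Hapax (freq=1): any, begin, friend, fruit, not, short, snow, stay, than, village, which, wrong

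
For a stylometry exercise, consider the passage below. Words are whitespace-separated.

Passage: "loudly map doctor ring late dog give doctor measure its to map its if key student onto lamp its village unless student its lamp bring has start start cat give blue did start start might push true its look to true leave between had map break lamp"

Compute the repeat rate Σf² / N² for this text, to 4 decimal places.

0.0457

Frequencies: its:5, start:4, map:3, lamp:3, doctor:2, give:2, to:2, student:2, true:2, loudly:1, ring:1, late:1, dog:1, measure:1, if:1, key:1, onto:1, village:1, unless:1, bring:1, … (11 more, each freq 1)
Σf² = 101; N² = 2209
Repeat rate = 101 / 2209 = 0.0457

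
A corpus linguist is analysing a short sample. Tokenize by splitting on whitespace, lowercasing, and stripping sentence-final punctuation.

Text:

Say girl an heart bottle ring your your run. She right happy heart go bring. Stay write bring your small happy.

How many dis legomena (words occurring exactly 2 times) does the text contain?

Frequencies: your:3, heart:2, happy:2, bring:2, say:1, girl:1, an:1, bottle:1, ring:1, run:1, she:1, right:1, go:1, stay:1, write:1, small:1
Words with frequency 2: bring, happy, heart

3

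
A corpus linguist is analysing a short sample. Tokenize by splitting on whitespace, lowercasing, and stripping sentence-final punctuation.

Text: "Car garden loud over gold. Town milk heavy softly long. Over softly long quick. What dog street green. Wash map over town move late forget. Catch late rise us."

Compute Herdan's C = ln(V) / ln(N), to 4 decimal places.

0.9312

N = 29, V = 23.
ln(V) = 3.135494, ln(N) = 3.367296
C = 3.135494 / 3.367296 = 0.9312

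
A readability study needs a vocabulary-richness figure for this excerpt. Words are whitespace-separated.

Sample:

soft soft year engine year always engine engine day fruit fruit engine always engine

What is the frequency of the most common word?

Frequencies: engine:5, soft:2, year:2, always:2, fruit:2, day:1
Most common: 'engine' with frequency 5.

5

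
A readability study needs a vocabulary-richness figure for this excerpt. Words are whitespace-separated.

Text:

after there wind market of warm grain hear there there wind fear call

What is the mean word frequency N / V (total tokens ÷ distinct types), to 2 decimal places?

1.30

N = 13 tokens, V = 10 types.
Mean frequency = N / V = 13 / 10 = 1.30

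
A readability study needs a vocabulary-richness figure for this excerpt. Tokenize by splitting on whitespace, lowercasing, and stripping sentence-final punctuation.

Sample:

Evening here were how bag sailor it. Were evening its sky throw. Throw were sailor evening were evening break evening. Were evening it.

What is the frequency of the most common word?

6

Frequencies: evening:6, were:5, sailor:2, it:2, throw:2, here:1, how:1, bag:1, its:1, sky:1, break:1
Most common: 'evening' with frequency 6.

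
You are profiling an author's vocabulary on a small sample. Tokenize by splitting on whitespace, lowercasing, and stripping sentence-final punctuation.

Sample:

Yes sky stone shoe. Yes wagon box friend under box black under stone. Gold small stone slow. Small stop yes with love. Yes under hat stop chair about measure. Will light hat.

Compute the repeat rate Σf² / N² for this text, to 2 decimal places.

Frequencies: yes:4, stone:3, under:3, box:2, small:2, stop:2, hat:2, sky:1, shoe:1, wagon:1, friend:1, black:1, gold:1, slow:1, with:1, love:1, chair:1, about:1, measure:1, will:1, … (1 more, each freq 1)
Σf² = 64; N² = 1024
Repeat rate = 64 / 1024 = 0.06

0.06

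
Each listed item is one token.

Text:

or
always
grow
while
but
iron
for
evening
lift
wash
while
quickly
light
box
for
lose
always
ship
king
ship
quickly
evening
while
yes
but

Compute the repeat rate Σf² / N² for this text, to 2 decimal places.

Frequencies: while:3, always:2, but:2, for:2, evening:2, quickly:2, ship:2, or:1, grow:1, iron:1, lift:1, wash:1, light:1, box:1, lose:1, king:1, yes:1
Σf² = 43; N² = 625
Repeat rate = 43 / 625 = 0.07

0.07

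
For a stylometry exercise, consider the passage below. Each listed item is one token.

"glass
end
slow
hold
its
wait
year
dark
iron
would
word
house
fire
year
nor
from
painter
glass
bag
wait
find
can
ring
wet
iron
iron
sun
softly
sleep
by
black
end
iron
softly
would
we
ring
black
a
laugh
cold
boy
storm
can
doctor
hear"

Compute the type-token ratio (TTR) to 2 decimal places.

N = 46 tokens, V = 34 types.
TTR = V / N = 34 / 46 = 0.74

0.74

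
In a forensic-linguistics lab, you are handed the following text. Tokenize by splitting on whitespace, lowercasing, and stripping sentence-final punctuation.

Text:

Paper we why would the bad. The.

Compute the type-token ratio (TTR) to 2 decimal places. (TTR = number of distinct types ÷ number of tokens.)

0.86

N = 7 tokens, V = 6 types.
TTR = V / N = 6 / 7 = 0.86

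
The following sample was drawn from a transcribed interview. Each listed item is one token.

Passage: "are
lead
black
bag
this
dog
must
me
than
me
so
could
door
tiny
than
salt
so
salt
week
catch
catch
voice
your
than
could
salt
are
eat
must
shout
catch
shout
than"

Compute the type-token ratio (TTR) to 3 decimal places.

N = 33 tokens, V = 20 types.
TTR = V / N = 20 / 33 = 0.606

0.606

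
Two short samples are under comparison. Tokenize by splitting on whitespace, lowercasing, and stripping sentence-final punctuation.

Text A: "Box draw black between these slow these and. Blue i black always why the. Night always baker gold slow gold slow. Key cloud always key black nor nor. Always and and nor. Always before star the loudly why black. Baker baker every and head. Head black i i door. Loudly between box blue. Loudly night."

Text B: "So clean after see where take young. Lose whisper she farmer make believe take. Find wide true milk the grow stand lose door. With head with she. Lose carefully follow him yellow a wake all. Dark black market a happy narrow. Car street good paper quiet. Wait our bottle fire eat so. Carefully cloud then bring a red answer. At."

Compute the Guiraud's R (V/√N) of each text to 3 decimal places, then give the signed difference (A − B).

A: V=24, N=55, R=3.236
B: V=51, N=60, R=6.584
Difference = 3.236 − 6.584 = -3.348

-3.348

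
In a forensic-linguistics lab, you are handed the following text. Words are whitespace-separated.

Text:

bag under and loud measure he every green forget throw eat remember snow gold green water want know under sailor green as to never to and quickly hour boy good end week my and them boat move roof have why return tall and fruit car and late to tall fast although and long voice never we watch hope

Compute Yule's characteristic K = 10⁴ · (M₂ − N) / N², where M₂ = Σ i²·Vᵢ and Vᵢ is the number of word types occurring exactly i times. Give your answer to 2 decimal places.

Frequencies: and:6, green:3, to:3, under:2, never:2, tall:2, bag:1, loud:1, measure:1, he:1, every:1, forget:1, throw:1, eat:1, remember:1, snow:1, gold:1, water:1, want:1, know:1, … (26 more, each freq 1)
N = 58. Frequency spectrum: V_1=40, V_2=3, V_3=2, V_6=1
M₂ = 1²·40 + 2²·3 + 3²·2 + 6²·1 = 106
K = 10000 × (106 − 58) / 58² = 142.69

142.69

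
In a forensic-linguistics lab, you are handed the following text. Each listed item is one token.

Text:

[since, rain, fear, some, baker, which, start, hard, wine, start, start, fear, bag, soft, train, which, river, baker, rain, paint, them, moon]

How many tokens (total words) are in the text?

Tokens: since, rain, fear, some, baker, which, start, hard, wine, start, start, fear, bag, soft, train, which, river, baker, rain, paint, them, moon
N = 22

22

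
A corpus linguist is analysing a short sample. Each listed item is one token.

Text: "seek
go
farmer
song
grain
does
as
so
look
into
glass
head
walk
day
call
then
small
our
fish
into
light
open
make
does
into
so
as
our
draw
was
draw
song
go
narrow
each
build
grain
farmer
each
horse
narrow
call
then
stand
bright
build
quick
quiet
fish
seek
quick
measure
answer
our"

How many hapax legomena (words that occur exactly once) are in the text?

Frequencies: into:3, our:3, seek:2, go:2, farmer:2, song:2, grain:2, does:2, as:2, so:2, call:2, then:2, fish:2, draw:2, narrow:2, each:2, build:2, quick:2, look:1, glass:1, … (14 more, each freq 1)
Hapax (freq=1): answer, bright, day, glass, head, horse, light, look, make, measure, open, quiet, small, stand, walk, was

16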